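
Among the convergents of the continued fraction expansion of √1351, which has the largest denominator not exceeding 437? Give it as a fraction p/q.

6175/168

√1351 = [36; 1, 3, 10, 3, 1, 72, …] (period length 6).
Convergents:
  p_0/q_0 = 36/1
  p_1/q_1 = 37/1
  p_2/q_2 = 147/4
  p_3/q_3 = 1507/41
  p_4/q_4 = 4668/127
  p_5/q_5 = 6175/168
  p_6/q_6 = 449268/12223
q_5 = 168 ≤ 437 < 12223 = q_6, so the answer is 6175/168.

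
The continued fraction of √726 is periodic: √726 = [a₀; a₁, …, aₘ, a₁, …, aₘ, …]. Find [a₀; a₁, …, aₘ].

a₀ = ⌊√726⌋ = 26.
With m₀=0, d₀=1 and mₖ₊₁ = dₖaₖ − mₖ, dₖ₊₁ = (n − mₖ₊₁²)/dₖ, aₖ₊₁ = ⌊(a₀+mₖ₊₁)/dₖ₊₁⌋:
  k=1: m=26, d=50, a=1
  k=2: m=24, d=3, a=16
  k=3: m=24, d=50, a=1
  k=4: m=26, d=1, a=52
d=1 and a=2a₀=52 at k=4, so the next step gives (m, d) = (26, 50) again — its k=1 value — and the period has length 4.

[26; 1, 16, 1, 52]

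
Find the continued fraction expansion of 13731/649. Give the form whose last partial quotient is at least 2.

13731 = 21·649 + 102
649 = 6·102 + 37
102 = 2·37 + 28
37 = 1·28 + 9
28 = 3·9 + 1
9 = 9·1 + 0  (stop)
So 13731/649 = [21; 6, 2, 1, 3, 9].

[21; 6, 2, 1, 3, 9]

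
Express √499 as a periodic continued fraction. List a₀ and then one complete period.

a₀ = ⌊√499⌋ = 22.
With m₀=0, d₀=1 and mₖ₊₁ = dₖaₖ − mₖ, dₖ₊₁ = (n − mₖ₊₁²)/dₖ, aₖ₊₁ = ⌊(a₀+mₖ₊₁)/dₖ₊₁⌋:
  k=1: m=22, d=15, a=2
  k=2: m=8, d=29, a=1
  k=3: m=21, d=2, a=21
  k=4: m=21, d=29, a=1
  k=5: m=8, d=15, a=2
  k=6: m=22, d=1, a=44
d=1 and a=2a₀=44 at k=6, so the next step gives (m, d) = (22, 15) again — its k=1 value — and the period has length 6.

[22; 2, 1, 21, 1, 2, 44]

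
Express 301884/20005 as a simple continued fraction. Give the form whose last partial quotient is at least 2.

301884 = 15·20005 + 1809
20005 = 11·1809 + 106
1809 = 17·106 + 7
106 = 15·7 + 1
7 = 7·1 + 0  (stop)
So 301884/20005 = [15; 11, 17, 15, 7].

[15; 11, 17, 15, 7]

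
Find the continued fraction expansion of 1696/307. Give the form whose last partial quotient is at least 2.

1696 = 5*307 + 161
307 = 1*161 + 146
161 = 1*146 + 15
146 = 9*15 + 11
15 = 1*11 + 4
11 = 2*4 + 3
4 = 1*3 + 1
3 = 3*1 + 0  (stop)
So 1696/307 = [5; 1, 1, 9, 1, 2, 1, 3].

[5; 1, 1, 9, 1, 2, 1, 3]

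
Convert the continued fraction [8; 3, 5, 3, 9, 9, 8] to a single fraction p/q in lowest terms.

291669/35083

Using pₖ = aₖpₖ₋₁ + pₖ₋₂ and qₖ = aₖqₖ₋₁ + qₖ₋₂:
  k=0: a=8, p=8, q=1
  k=1: a=3, p=25, q=3
  k=2: a=5, p=133, q=16
  k=3: a=3, p=424, q=51
  k=4: a=9, p=3949, q=475
  k=5: a=9, p=35965, q=4326
  k=6: a=8, p=291669, q=35083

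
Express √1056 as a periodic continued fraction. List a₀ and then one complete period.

[32; 2, 64]

a₀ = ⌊√1056⌋ = 32.
With m₀=0, d₀=1 and mₖ₊₁ = dₖaₖ − mₖ, dₖ₊₁ = (n − mₖ₊₁²)/dₖ, aₖ₊₁ = ⌊(a₀+mₖ₊₁)/dₖ₊₁⌋:
  k=1: m=32, d=32, a=2
  k=2: m=32, d=1, a=64
d=1 and a=2a₀=64 at k=2, so the next step gives (m, d) = (32, 32) again — its k=1 value — and the period has length 2.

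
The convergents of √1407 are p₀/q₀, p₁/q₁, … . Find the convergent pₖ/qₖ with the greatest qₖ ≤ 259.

√1407 = [37; 1, 1, 24, 1, 1, 74, …] (period length 6).
Convergents:
  p_0/q_0 = 37/1
  p_1/q_1 = 38/1
  p_2/q_2 = 75/2
  p_3/q_3 = 1838/49
  p_4/q_4 = 1913/51
  p_5/q_5 = 3751/100
  p_6/q_6 = 279487/7451
q_5 = 100 ≤ 259 < 7451 = q_6, so the answer is 3751/100.

3751/100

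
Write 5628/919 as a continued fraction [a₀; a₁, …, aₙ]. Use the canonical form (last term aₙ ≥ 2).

[6; 8, 16, 3, 2]

5628 = 6*919 + 114
919 = 8*114 + 7
114 = 16*7 + 2
7 = 3*2 + 1
2 = 2*1 + 0  (stop)
So 5628/919 = [6; 8, 16, 3, 2].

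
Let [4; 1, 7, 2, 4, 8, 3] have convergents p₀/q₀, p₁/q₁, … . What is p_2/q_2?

39/8

Using pₖ = aₖpₖ₋₁ + pₖ₋₂, qₖ = aₖqₖ₋₁ + qₖ₋₂ (with p₋₁=1, p₋₂=0, q₋₁=0, q₋₂=1):
  k=0: a=4, p=4, q=1
  k=1: a=1, p=5, q=1
  k=2: a=7, p=39, q=8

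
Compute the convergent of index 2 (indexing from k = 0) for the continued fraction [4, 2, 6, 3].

58/13

Using pₖ = aₖpₖ₋₁ + pₖ₋₂, qₖ = aₖqₖ₋₁ + qₖ₋₂ (with p₋₁=1, p₋₂=0, q₋₁=0, q₋₂=1):
  k=0: a=4, p=4, q=1
  k=1: a=2, p=9, q=2
  k=2: a=6, p=58, q=13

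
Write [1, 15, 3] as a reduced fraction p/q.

49/46

Fold from the inside: start with 3/1.
  15 + 1/3 = 46/3
  1 + 3/46 = 49/46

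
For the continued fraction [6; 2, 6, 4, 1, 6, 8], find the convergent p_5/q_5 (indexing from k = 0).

Using pₖ = aₖpₖ₋₁ + pₖ₋₂, qₖ = aₖqₖ₋₁ + qₖ₋₂ (with p₋₁=1, p₋₂=0, q₋₁=0, q₋₂=1):
  k=0: a=6, p=6, q=1
  k=1: a=2, p=13, q=2
  k=2: a=6, p=84, q=13
  k=3: a=4, p=349, q=54
  k=4: a=1, p=433, q=67
  k=5: a=6, p=2947, q=456

2947/456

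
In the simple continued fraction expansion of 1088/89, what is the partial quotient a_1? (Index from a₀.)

1088 = 12·89 + 20   →  a_0 = 12
89 = 4·20 + 9   →  a_1 = 4

4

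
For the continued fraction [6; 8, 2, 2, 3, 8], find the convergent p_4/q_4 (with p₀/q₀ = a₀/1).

875/143

Using pₖ = aₖpₖ₋₁ + pₖ₋₂, qₖ = aₖqₖ₋₁ + qₖ₋₂ (with p₋₁=1, p₋₂=0, q₋₁=0, q₋₂=1):
  k=0: a=6, p=6, q=1
  k=1: a=8, p=49, q=8
  k=2: a=2, p=104, q=17
  k=3: a=2, p=257, q=42
  k=4: a=3, p=875, q=143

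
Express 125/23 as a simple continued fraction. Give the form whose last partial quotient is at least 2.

[5; 2, 3, 3]

125 = 5×23 + 10
23 = 2×10 + 3
10 = 3×3 + 1
3 = 3×1 + 0  (stop)
So 125/23 = [5; 2, 3, 3].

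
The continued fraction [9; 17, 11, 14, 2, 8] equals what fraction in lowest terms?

421556/46537

Fold from the inside: start with 8/1.
  2 + 1/8 = 17/8
  14 + 8/17 = 246/17
  11 + 17/246 = 2723/246
  17 + 246/2723 = 46537/2723
  9 + 2723/46537 = 421556/46537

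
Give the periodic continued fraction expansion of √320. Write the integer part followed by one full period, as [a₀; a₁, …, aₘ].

[17; 1, 7, 1, 34]

a₀ = ⌊√320⌋ = 17.
With m₀=0, d₀=1 and mₖ₊₁ = dₖaₖ − mₖ, dₖ₊₁ = (n − mₖ₊₁²)/dₖ, aₖ₊₁ = ⌊(a₀+mₖ₊₁)/dₖ₊₁⌋:
  k=1: m=17, d=31, a=1
  k=2: m=14, d=4, a=7
  k=3: m=14, d=31, a=1
  k=4: m=17, d=1, a=34
d=1 and a=2a₀=34 at k=4, so the next step gives (m, d) = (17, 31) again — its k=1 value — and the period has length 4.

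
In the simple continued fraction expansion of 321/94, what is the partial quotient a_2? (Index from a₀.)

2

321 = 3·94 + 39   →  a_0 = 3
94 = 2·39 + 16   →  a_1 = 2
39 = 2·16 + 7   →  a_2 = 2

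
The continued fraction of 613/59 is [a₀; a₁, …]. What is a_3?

1

613 = 10·59 + 23   →  a_0 = 10
59 = 2·23 + 13   →  a_1 = 2
23 = 1·13 + 10   →  a_2 = 1
13 = 1·10 + 3   →  a_3 = 1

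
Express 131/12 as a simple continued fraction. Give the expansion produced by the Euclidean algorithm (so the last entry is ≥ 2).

131 = 10×12 + 11
12 = 1×11 + 1
11 = 11×1 + 0  (stop)
So 131/12 = [10; 1, 11].

[10; 1, 11]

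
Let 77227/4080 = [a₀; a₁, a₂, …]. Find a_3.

77227 = 18·4080 + 3787   →  a_0 = 18
4080 = 1·3787 + 293   →  a_1 = 1
3787 = 12·293 + 271   →  a_2 = 12
293 = 1·271 + 22   →  a_3 = 1

1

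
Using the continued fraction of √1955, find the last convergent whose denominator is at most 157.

√1955 = [44; 4, 1, 1, 1, 4, 88, …] (period length 6).
Convergents:
  p_0/q_0 = 44/1
  p_1/q_1 = 177/4
  p_2/q_2 = 221/5
  p_3/q_3 = 398/9
  p_4/q_4 = 619/14
  p_5/q_5 = 2874/65
  p_6/q_6 = 253531/5734
q_5 = 65 ≤ 157 < 5734 = q_6, so the answer is 2874/65.

2874/65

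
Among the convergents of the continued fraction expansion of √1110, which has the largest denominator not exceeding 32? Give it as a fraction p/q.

√1110 = [33; 3, 6, 3, 66, …] (period length 4).
Convergents:
  p_0/q_0 = 33/1
  p_1/q_1 = 100/3
  p_2/q_2 = 633/19
  p_3/q_3 = 1999/60
q_2 = 19 ≤ 32 < 60 = q_3, so the answer is 633/19.

633/19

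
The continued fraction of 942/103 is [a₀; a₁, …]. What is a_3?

6

942 = 9·103 + 15   →  a_0 = 9
103 = 6·15 + 13   →  a_1 = 6
15 = 1·13 + 2   →  a_2 = 1
13 = 6·2 + 1   →  a_3 = 6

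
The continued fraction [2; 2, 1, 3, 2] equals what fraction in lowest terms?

Using pₖ = aₖpₖ₋₁ + pₖ₋₂ and qₖ = aₖqₖ₋₁ + qₖ₋₂:
  k=0: a=2, p=2, q=1
  k=1: a=2, p=5, q=2
  k=2: a=1, p=7, q=3
  k=3: a=3, p=26, q=11
  k=4: a=2, p=59, q=25

59/25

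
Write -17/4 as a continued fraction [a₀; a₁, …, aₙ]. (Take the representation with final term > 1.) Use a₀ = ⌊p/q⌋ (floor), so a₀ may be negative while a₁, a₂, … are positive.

[-5; 1, 3]

-17 = -5*4 + 3
4 = 1*3 + 1
3 = 3*1 + 0  (stop)
So -17/4 = [-5; 1, 3].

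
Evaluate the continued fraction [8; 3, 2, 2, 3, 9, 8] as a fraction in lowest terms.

Using pₖ = aₖpₖ₋₁ + pₖ₋₂ and qₖ = aₖqₖ₋₁ + qₖ₋₂:
  k=0: a=8, p=8, q=1
  k=1: a=3, p=25, q=3
  k=2: a=2, p=58, q=7
  k=3: a=2, p=141, q=17
  k=4: a=3, p=481, q=58
  k=5: a=9, p=4470, q=539
  k=6: a=8, p=36241, q=4370

36241/4370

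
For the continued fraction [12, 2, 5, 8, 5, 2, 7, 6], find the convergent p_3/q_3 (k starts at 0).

Using pₖ = aₖpₖ₋₁ + pₖ₋₂, qₖ = aₖqₖ₋₁ + qₖ₋₂ (with p₋₁=1, p₋₂=0, q₋₁=0, q₋₂=1):
  k=0: a=12, p=12, q=1
  k=1: a=2, p=25, q=2
  k=2: a=5, p=137, q=11
  k=3: a=8, p=1121, q=90

1121/90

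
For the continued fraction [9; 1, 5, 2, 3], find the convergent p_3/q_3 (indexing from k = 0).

Using pₖ = aₖpₖ₋₁ + pₖ₋₂, qₖ = aₖqₖ₋₁ + qₖ₋₂ (with p₋₁=1, p₋₂=0, q₋₁=0, q₋₂=1):
  k=0: a=9, p=9, q=1
  k=1: a=1, p=10, q=1
  k=2: a=5, p=59, q=6
  k=3: a=2, p=128, q=13

128/13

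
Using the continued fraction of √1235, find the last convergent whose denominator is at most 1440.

√1235 = [35; 7, 70, …] (period length 2).
Convergents:
  p_0/q_0 = 35/1
  p_1/q_1 = 246/7
  p_2/q_2 = 17255/491
  p_3/q_3 = 121031/3444
q_2 = 491 ≤ 1440 < 3444 = q_3, so the answer is 17255/491.

17255/491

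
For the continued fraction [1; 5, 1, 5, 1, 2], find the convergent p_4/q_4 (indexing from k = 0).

48/41

Using pₖ = aₖpₖ₋₁ + pₖ₋₂, qₖ = aₖqₖ₋₁ + qₖ₋₂ (with p₋₁=1, p₋₂=0, q₋₁=0, q₋₂=1):
  k=0: a=1, p=1, q=1
  k=1: a=5, p=6, q=5
  k=2: a=1, p=7, q=6
  k=3: a=5, p=41, q=35
  k=4: a=1, p=48, q=41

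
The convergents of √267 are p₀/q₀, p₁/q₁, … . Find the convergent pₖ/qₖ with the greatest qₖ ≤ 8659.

√267 = [16; 2, 1, 15, 1, 2, 32, …] (period length 6).
Convergents:
  p_0/q_0 = 16/1
  p_1/q_1 = 33/2
  p_2/q_2 = 49/3
  p_3/q_3 = 768/47
  p_4/q_4 = 817/50
  p_5/q_5 = 2402/147
  p_6/q_6 = 77681/4754
  p_7/q_7 = 157764/9655
q_6 = 4754 ≤ 8659 < 9655 = q_7, so the answer is 77681/4754.

77681/4754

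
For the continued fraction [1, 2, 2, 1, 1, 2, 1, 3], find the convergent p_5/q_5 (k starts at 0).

44/31

Using pₖ = aₖpₖ₋₁ + pₖ₋₂, qₖ = aₖqₖ₋₁ + qₖ₋₂ (with p₋₁=1, p₋₂=0, q₋₁=0, q₋₂=1):
  k=0: a=1, p=1, q=1
  k=1: a=2, p=3, q=2
  k=2: a=2, p=7, q=5
  k=3: a=1, p=10, q=7
  k=4: a=1, p=17, q=12
  k=5: a=2, p=44, q=31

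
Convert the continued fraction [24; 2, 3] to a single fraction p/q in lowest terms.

171/7

Fold from the inside: start with 3/1.
  2 + 1/3 = 7/3
  24 + 3/7 = 171/7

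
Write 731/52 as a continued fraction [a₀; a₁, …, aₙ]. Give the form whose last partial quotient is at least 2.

[14; 17, 3]

731 = 14*52 + 3
52 = 17*3 + 1
3 = 3*1 + 0  (stop)
So 731/52 = [14; 17, 3].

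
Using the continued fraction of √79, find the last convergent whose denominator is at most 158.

1351/152

√79 = [8; 1, 7, 1, 16, …] (period length 4).
Convergents:
  p_0/q_0 = 8/1
  p_1/q_1 = 9/1
  p_2/q_2 = 71/8
  p_3/q_3 = 80/9
  p_4/q_4 = 1351/152
  p_5/q_5 = 1431/161
q_4 = 152 ≤ 158 < 161 = q_5, so the answer is 1351/152.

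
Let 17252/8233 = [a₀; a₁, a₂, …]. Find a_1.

10

17252 = 2·8233 + 786   →  a_0 = 2
8233 = 10·786 + 373   →  a_1 = 10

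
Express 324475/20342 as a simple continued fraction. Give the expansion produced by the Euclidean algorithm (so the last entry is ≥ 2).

324475 = 15×20342 + 19345
20342 = 1×19345 + 997
19345 = 19×997 + 402
997 = 2×402 + 193
402 = 2×193 + 16
193 = 12×16 + 1
16 = 16×1 + 0  (stop)
So 324475/20342 = [15; 1, 19, 2, 2, 12, 16].

[15; 1, 19, 2, 2, 12, 16]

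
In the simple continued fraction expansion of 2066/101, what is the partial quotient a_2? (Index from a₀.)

5

2066 = 20·101 + 46   →  a_0 = 20
101 = 2·46 + 9   →  a_1 = 2
46 = 5·9 + 1   →  a_2 = 5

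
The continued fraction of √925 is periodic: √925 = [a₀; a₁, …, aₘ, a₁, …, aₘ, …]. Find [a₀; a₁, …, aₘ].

[30; 2, 2, 2, 2, 60]

a₀ = ⌊√925⌋ = 30.
With m₀=0, d₀=1 and mₖ₊₁ = dₖaₖ − mₖ, dₖ₊₁ = (n − mₖ₊₁²)/dₖ, aₖ₊₁ = ⌊(a₀+mₖ₊₁)/dₖ₊₁⌋:
  k=1: m=30, d=25, a=2
  k=2: m=20, d=21, a=2
  k=3: m=22, d=21, a=2
  k=4: m=20, d=25, a=2
  k=5: m=30, d=1, a=60
d=1 and a=2a₀=60 at k=5, so the next step gives (m, d) = (30, 25) again — its k=1 value — and the period has length 5.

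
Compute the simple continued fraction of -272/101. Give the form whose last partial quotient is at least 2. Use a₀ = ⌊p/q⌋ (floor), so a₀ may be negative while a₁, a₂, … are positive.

-272 = -3*101 + 31
101 = 3*31 + 8
31 = 3*8 + 7
8 = 1*7 + 1
7 = 7*1 + 0  (stop)
So -272/101 = [-3; 3, 3, 1, 7].

[-3; 3, 3, 1, 7]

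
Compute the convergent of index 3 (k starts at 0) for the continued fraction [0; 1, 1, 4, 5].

Using pₖ = aₖpₖ₋₁ + pₖ₋₂, qₖ = aₖqₖ₋₁ + qₖ₋₂ (with p₋₁=1, p₋₂=0, q₋₁=0, q₋₂=1):
  k=0: a=0, p=0, q=1
  k=1: a=1, p=1, q=1
  k=2: a=1, p=1, q=2
  k=3: a=4, p=5, q=9

5/9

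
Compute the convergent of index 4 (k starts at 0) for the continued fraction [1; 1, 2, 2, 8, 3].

101/59

Using pₖ = aₖpₖ₋₁ + pₖ₋₂, qₖ = aₖqₖ₋₁ + qₖ₋₂ (with p₋₁=1, p₋₂=0, q₋₁=0, q₋₂=1):
  k=0: a=1, p=1, q=1
  k=1: a=1, p=2, q=1
  k=2: a=2, p=5, q=3
  k=3: a=2, p=12, q=7
  k=4: a=8, p=101, q=59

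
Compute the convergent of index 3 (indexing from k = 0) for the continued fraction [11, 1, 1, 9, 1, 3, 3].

219/19

Using pₖ = aₖpₖ₋₁ + pₖ₋₂, qₖ = aₖqₖ₋₁ + qₖ₋₂ (with p₋₁=1, p₋₂=0, q₋₁=0, q₋₂=1):
  k=0: a=11, p=11, q=1
  k=1: a=1, p=12, q=1
  k=2: a=1, p=23, q=2
  k=3: a=9, p=219, q=19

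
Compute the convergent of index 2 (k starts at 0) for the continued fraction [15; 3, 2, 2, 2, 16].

107/7

Using pₖ = aₖpₖ₋₁ + pₖ₋₂, qₖ = aₖqₖ₋₁ + qₖ₋₂ (with p₋₁=1, p₋₂=0, q₋₁=0, q₋₂=1):
  k=0: a=15, p=15, q=1
  k=1: a=3, p=46, q=3
  k=2: a=2, p=107, q=7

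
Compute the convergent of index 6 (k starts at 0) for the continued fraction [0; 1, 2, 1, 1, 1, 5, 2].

45/62

Using pₖ = aₖpₖ₋₁ + pₖ₋₂, qₖ = aₖqₖ₋₁ + qₖ₋₂ (with p₋₁=1, p₋₂=0, q₋₁=0, q₋₂=1):
  k=0: a=0, p=0, q=1
  k=1: a=1, p=1, q=1
  k=2: a=2, p=2, q=3
  k=3: a=1, p=3, q=4
  k=4: a=1, p=5, q=7
  k=5: a=1, p=8, q=11
  k=6: a=5, p=45, q=62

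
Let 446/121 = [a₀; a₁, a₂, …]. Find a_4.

2

446 = 3·121 + 83   →  a_0 = 3
121 = 1·83 + 38   →  a_1 = 1
83 = 2·38 + 7   →  a_2 = 2
38 = 5·7 + 3   →  a_3 = 5
7 = 2·3 + 1   →  a_4 = 2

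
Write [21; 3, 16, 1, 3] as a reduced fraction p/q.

4372/205

Using pₖ = aₖpₖ₋₁ + pₖ₋₂ and qₖ = aₖqₖ₋₁ + qₖ₋₂:
  k=0: a=21, p=21, q=1
  k=1: a=3, p=64, q=3
  k=2: a=16, p=1045, q=49
  k=3: a=1, p=1109, q=52
  k=4: a=3, p=4372, q=205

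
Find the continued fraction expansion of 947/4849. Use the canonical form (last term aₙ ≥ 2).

[0; 5, 8, 3, 3, 1, 8]

947 = 0×4849 + 947
4849 = 5×947 + 114
947 = 8×114 + 35
114 = 3×35 + 9
35 = 3×9 + 8
9 = 1×8 + 1
8 = 8×1 + 0  (stop)
So 947/4849 = [0; 5, 8, 3, 3, 1, 8].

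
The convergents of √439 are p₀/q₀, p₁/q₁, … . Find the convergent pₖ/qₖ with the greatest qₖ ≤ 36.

440/21

√439 = [20; 1, 19, 1, 40, …] (period length 4).
Convergents:
  p_0/q_0 = 20/1
  p_1/q_1 = 21/1
  p_2/q_2 = 419/20
  p_3/q_3 = 440/21
  p_4/q_4 = 18019/860
q_3 = 21 ≤ 36 < 860 = q_4, so the answer is 440/21.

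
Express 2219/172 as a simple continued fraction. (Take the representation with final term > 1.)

[12; 1, 9, 8, 2]

2219 = 12×172 + 155
172 = 1×155 + 17
155 = 9×17 + 2
17 = 8×2 + 1
2 = 2×1 + 0  (stop)
So 2219/172 = [12; 1, 9, 8, 2].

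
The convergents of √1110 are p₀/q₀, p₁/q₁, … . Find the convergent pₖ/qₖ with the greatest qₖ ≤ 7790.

132567/3979

√1110 = [33; 3, 6, 3, 66, …] (period length 4).
Convergents:
  p_0/q_0 = 33/1
  p_1/q_1 = 100/3
  p_2/q_2 = 633/19
  p_3/q_3 = 1999/60
  p_4/q_4 = 132567/3979
  p_5/q_5 = 399700/11997
q_4 = 3979 ≤ 7790 < 11997 = q_5, so the answer is 132567/3979.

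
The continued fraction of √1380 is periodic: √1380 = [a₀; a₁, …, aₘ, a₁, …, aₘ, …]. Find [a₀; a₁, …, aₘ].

[37; 6, 1, 2, 1, 6, 74]

a₀ = ⌊√1380⌋ = 37.
With m₀=0, d₀=1 and mₖ₊₁ = dₖaₖ − mₖ, dₖ₊₁ = (n − mₖ₊₁²)/dₖ, aₖ₊₁ = ⌊(a₀+mₖ₊₁)/dₖ₊₁⌋:
  k=1: m=37, d=11, a=6
  k=2: m=29, d=49, a=1
  k=3: m=20, d=20, a=2
  k=4: m=20, d=49, a=1
  k=5: m=29, d=11, a=6
  k=6: m=37, d=1, a=74
d=1 and a=2a₀=74 at k=6, so the next step gives (m, d) = (37, 11) again — its k=1 value — and the period has length 6.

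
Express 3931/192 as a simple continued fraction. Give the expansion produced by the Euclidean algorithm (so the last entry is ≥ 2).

[20; 2, 9, 10]

3931 = 20·192 + 91
192 = 2·91 + 10
91 = 9·10 + 1
10 = 10·1 + 0  (stop)
So 3931/192 = [20; 2, 9, 10].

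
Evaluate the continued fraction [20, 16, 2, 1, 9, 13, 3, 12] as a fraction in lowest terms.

4724308/235495

Using pₖ = aₖpₖ₋₁ + pₖ₋₂ and qₖ = aₖqₖ₋₁ + qₖ₋₂:
  k=0: a=20, p=20, q=1
  k=1: a=16, p=321, q=16
  k=2: a=2, p=662, q=33
  k=3: a=1, p=983, q=49
  k=4: a=9, p=9509, q=474
  k=5: a=13, p=124600, q=6211
  k=6: a=3, p=383309, q=19107
  k=7: a=12, p=4724308, q=235495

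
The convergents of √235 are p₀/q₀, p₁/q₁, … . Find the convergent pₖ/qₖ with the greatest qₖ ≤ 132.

√235 = [15; 3, 30, …] (period length 2).
Convergents:
  p_0/q_0 = 15/1
  p_1/q_1 = 46/3
  p_2/q_2 = 1395/91
  p_3/q_3 = 4231/276
q_2 = 91 ≤ 132 < 276 = q_3, so the answer is 1395/91.

1395/91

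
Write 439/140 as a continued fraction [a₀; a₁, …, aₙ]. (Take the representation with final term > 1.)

[3; 7, 2, 1, 2, 2]

439 = 3×140 + 19
140 = 7×19 + 7
19 = 2×7 + 5
7 = 1×5 + 2
5 = 2×2 + 1
2 = 2×1 + 0  (stop)
So 439/140 = [3; 7, 2, 1, 2, 2].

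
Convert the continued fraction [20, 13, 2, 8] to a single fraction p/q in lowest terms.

Using pₖ = aₖpₖ₋₁ + pₖ₋₂ and qₖ = aₖqₖ₋₁ + qₖ₋₂:
  k=0: a=20, p=20, q=1
  k=1: a=13, p=261, q=13
  k=2: a=2, p=542, q=27
  k=3: a=8, p=4597, q=229

4597/229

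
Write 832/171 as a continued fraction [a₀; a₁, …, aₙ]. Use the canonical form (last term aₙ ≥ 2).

832 = 4×171 + 148
171 = 1×148 + 23
148 = 6×23 + 10
23 = 2×10 + 3
10 = 3×3 + 1
3 = 3×1 + 0  (stop)
So 832/171 = [4; 1, 6, 2, 3, 3].

[4; 1, 6, 2, 3, 3]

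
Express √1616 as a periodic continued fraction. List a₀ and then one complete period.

a₀ = ⌊√1616⌋ = 40.
With m₀=0, d₀=1 and mₖ₊₁ = dₖaₖ − mₖ, dₖ₊₁ = (n − mₖ₊₁²)/dₖ, aₖ₊₁ = ⌊(a₀+mₖ₊₁)/dₖ₊₁⌋:
  k=1: m=40, d=16, a=5
  k=2: m=40, d=1, a=80
d=1 and a=2a₀=80 at k=2, so the next step gives (m, d) = (40, 16) again — its k=1 value — and the period has length 2.

[40; 5, 80]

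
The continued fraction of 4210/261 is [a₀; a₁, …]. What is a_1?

4210 = 16·261 + 34   →  a_0 = 16
261 = 7·34 + 23   →  a_1 = 7

7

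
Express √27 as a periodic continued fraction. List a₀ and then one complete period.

a₀ = ⌊√27⌋ = 5.
With m₀=0, d₀=1 and mₖ₊₁ = dₖaₖ − mₖ, dₖ₊₁ = (n − mₖ₊₁²)/dₖ, aₖ₊₁ = ⌊(a₀+mₖ₊₁)/dₖ₊₁⌋:
  k=1: m=5, d=2, a=5
  k=2: m=5, d=1, a=10
d=1 and a=2a₀=10 at k=2, so the next step gives (m, d) = (5, 2) again — its k=1 value — and the period has length 2.

[5; 5, 10]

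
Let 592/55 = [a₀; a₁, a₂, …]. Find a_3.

592 = 10·55 + 42   →  a_0 = 10
55 = 1·42 + 13   →  a_1 = 1
42 = 3·13 + 3   →  a_2 = 3
13 = 4·3 + 1   →  a_3 = 4

4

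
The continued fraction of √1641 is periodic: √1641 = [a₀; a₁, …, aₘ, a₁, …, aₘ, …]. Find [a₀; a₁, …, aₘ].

[40; 1, 1, 26, 1, 1, 80]

a₀ = ⌊√1641⌋ = 40.
With m₀=0, d₀=1 and mₖ₊₁ = dₖaₖ − mₖ, dₖ₊₁ = (n − mₖ₊₁²)/dₖ, aₖ₊₁ = ⌊(a₀+mₖ₊₁)/dₖ₊₁⌋:
  k=1: m=40, d=41, a=1
  k=2: m=1, d=40, a=1
  k=3: m=39, d=3, a=26
  k=4: m=39, d=40, a=1
  k=5: m=1, d=41, a=1
  k=6: m=40, d=1, a=80
d=1 and a=2a₀=80 at k=6, so the next step gives (m, d) = (40, 41) again — its k=1 value — and the period has length 6.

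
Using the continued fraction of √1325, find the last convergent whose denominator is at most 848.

26536/729

√1325 = [36; 2, 2, 72, …] (period length 3).
Convergents:
  p_0/q_0 = 36/1
  p_1/q_1 = 73/2
  p_2/q_2 = 182/5
  p_3/q_3 = 13177/362
  p_4/q_4 = 26536/729
  p_5/q_5 = 66249/1820
q_4 = 729 ≤ 848 < 1820 = q_5, so the answer is 26536/729.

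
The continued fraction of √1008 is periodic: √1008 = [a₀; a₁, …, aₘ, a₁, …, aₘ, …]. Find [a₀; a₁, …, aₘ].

a₀ = ⌊√1008⌋ = 31.

[31; 1, 2, 1, 62]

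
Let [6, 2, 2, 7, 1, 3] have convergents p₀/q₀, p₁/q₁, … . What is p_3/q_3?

237/37

Using pₖ = aₖpₖ₋₁ + pₖ₋₂, qₖ = aₖqₖ₋₁ + qₖ₋₂ (with p₋₁=1, p₋₂=0, q₋₁=0, q₋₂=1):
  k=0: a=6, p=6, q=1
  k=1: a=2, p=13, q=2
  k=2: a=2, p=32, q=5
  k=3: a=7, p=237, q=37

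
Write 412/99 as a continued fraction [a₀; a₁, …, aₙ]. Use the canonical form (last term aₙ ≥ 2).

412 = 4*99 + 16
99 = 6*16 + 3
16 = 5*3 + 1
3 = 3*1 + 0  (stop)
So 412/99 = [4; 6, 5, 3].

[4; 6, 5, 3]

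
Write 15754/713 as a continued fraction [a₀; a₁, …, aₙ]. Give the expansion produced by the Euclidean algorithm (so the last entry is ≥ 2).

[22; 10, 2, 16, 2]

15754 = 22×713 + 68
713 = 10×68 + 33
68 = 2×33 + 2
33 = 16×2 + 1
2 = 2×1 + 0  (stop)
So 15754/713 = [22; 10, 2, 16, 2].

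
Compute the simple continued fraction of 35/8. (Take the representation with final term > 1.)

[4; 2, 1, 2]

35 = 4*8 + 3
8 = 2*3 + 2
3 = 1*2 + 1
2 = 2*1 + 0  (stop)
So 35/8 = [4; 2, 1, 2].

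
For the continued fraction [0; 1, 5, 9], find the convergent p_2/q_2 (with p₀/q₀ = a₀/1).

Using pₖ = aₖpₖ₋₁ + pₖ₋₂, qₖ = aₖqₖ₋₁ + qₖ₋₂ (with p₋₁=1, p₋₂=0, q₋₁=0, q₋₂=1):
  k=0: a=0, p=0, q=1
  k=1: a=1, p=1, q=1
  k=2: a=5, p=5, q=6

5/6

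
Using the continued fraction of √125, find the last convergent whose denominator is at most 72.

682/61

√125 = [11; 5, 1, 1, 5, 22, …] (period length 5).
Convergents:
  p_0/q_0 = 11/1
  p_1/q_1 = 56/5
  p_2/q_2 = 67/6
  p_3/q_3 = 123/11
  p_4/q_4 = 682/61
  p_5/q_5 = 15127/1353
q_4 = 61 ≤ 72 < 1353 = q_5, so the answer is 682/61.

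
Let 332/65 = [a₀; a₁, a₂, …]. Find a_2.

332 = 5·65 + 7   →  a_0 = 5
65 = 9·7 + 2   →  a_1 = 9
7 = 3·2 + 1   →  a_2 = 3

3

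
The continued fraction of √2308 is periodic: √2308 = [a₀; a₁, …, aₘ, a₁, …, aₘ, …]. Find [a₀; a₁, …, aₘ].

[48; 24, 96]

a₀ = ⌊√2308⌋ = 48.
With m₀=0, d₀=1 and mₖ₊₁ = dₖaₖ − mₖ, dₖ₊₁ = (n − mₖ₊₁²)/dₖ, aₖ₊₁ = ⌊(a₀+mₖ₊₁)/dₖ₊₁⌋:
  k=1: m=48, d=4, a=24
  k=2: m=48, d=1, a=96
d=1 and a=2a₀=96 at k=2, so the next step gives (m, d) = (48, 4) again — its k=1 value — and the period has length 2.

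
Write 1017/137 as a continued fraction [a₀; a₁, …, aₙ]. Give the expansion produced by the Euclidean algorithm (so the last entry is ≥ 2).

1017 = 7·137 + 58
137 = 2·58 + 21
58 = 2·21 + 16
21 = 1·16 + 5
16 = 3·5 + 1
5 = 5·1 + 0  (stop)
So 1017/137 = [7; 2, 2, 1, 3, 5].

[7; 2, 2, 1, 3, 5]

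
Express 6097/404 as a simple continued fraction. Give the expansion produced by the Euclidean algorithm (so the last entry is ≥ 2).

6097 = 15*404 + 37
404 = 10*37 + 34
37 = 1*34 + 3
34 = 11*3 + 1
3 = 3*1 + 0  (stop)
So 6097/404 = [15; 10, 1, 11, 3].

[15; 10, 1, 11, 3]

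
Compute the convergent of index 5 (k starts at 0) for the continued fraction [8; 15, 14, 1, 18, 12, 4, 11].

Using pₖ = aₖpₖ₋₁ + pₖ₋₂, qₖ = aₖqₖ₋₁ + qₖ₋₂ (with p₋₁=1, p₋₂=0, q₋₁=0, q₋₂=1):
  k=0: a=8, p=8, q=1
  k=1: a=15, p=121, q=15
  k=2: a=14, p=1702, q=211
  k=3: a=1, p=1823, q=226
  k=4: a=18, p=34516, q=4279
  k=5: a=12, p=416015, q=51574

416015/51574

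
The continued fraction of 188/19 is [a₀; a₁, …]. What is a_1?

1

188 = 9·19 + 17   →  a_0 = 9
19 = 1·17 + 2   →  a_1 = 1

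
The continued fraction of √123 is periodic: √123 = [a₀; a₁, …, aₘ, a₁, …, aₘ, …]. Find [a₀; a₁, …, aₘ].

[11; 11, 22]

a₀ = ⌊√123⌋ = 11.
With m₀=0, d₀=1 and mₖ₊₁ = dₖaₖ − mₖ, dₖ₊₁ = (n − mₖ₊₁²)/dₖ, aₖ₊₁ = ⌊(a₀+mₖ₊₁)/dₖ₊₁⌋:
  k=1: m=11, d=2, a=11
  k=2: m=11, d=1, a=22
d=1 and a=2a₀=22 at k=2, so the next step gives (m, d) = (11, 2) again — its k=1 value — and the period has length 2.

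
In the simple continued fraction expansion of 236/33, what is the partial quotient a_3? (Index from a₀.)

1

236 = 7·33 + 5   →  a_0 = 7
33 = 6·5 + 3   →  a_1 = 6
5 = 1·3 + 2   →  a_2 = 1
3 = 1·2 + 1   →  a_3 = 1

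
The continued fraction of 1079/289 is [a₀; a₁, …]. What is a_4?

1079 = 3·289 + 212   →  a_0 = 3
289 = 1·212 + 77   →  a_1 = 1
212 = 2·77 + 58   →  a_2 = 2
77 = 1·58 + 19   →  a_3 = 1
58 = 3·19 + 1   →  a_4 = 3

3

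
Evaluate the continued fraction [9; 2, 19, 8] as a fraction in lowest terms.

Fold from the inside: start with 8/1.
  19 + 1/8 = 153/8
  2 + 8/153 = 314/153
  9 + 153/314 = 2979/314

2979/314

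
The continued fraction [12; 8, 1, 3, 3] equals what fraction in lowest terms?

Fold from the inside: start with 3/1.
  3 + 1/3 = 10/3
  1 + 3/10 = 13/10
  8 + 10/13 = 114/13
  12 + 13/114 = 1381/114

1381/114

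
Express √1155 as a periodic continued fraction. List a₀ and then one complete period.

[33; 1, 66]

a₀ = ⌊√1155⌋ = 33.
With m₀=0, d₀=1 and mₖ₊₁ = dₖaₖ − mₖ, dₖ₊₁ = (n − mₖ₊₁²)/dₖ, aₖ₊₁ = ⌊(a₀+mₖ₊₁)/dₖ₊₁⌋:
  k=1: m=33, d=66, a=1
  k=2: m=33, d=1, a=66
d=1 and a=2a₀=66 at k=2, so the next step gives (m, d) = (33, 66) again — its k=1 value — and the period has length 2.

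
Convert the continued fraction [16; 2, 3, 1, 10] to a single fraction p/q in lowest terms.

1595/97

Fold from the inside: start with 10/1.
  1 + 1/10 = 11/10
  3 + 10/11 = 43/11
  2 + 11/43 = 97/43
  16 + 43/97 = 1595/97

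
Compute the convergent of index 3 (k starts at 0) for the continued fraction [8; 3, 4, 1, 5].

Using pₖ = aₖpₖ₋₁ + pₖ₋₂, qₖ = aₖqₖ₋₁ + qₖ₋₂ (with p₋₁=1, p₋₂=0, q₋₁=0, q₋₂=1):
  k=0: a=8, p=8, q=1
  k=1: a=3, p=25, q=3
  k=2: a=4, p=108, q=13
  k=3: a=1, p=133, q=16

133/16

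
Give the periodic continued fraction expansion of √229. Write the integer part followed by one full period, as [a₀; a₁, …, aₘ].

a₀ = ⌊√229⌋ = 15.
With m₀=0, d₀=1 and mₖ₊₁ = dₖaₖ − mₖ, dₖ₊₁ = (n − mₖ₊₁²)/dₖ, aₖ₊₁ = ⌊(a₀+mₖ₊₁)/dₖ₊₁⌋:
  k=1: m=15, d=4, a=7
  k=2: m=13, d=15, a=1
  k=3: m=2, d=15, a=1
  k=4: m=13, d=4, a=7
  k=5: m=15, d=1, a=30
d=1 and a=2a₀=30 at k=5, so the next step gives (m, d) = (15, 4) again — its k=1 value — and the period has length 5.

[15; 7, 1, 1, 7, 30]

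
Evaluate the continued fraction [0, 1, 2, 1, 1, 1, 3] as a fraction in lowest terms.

Fold from the inside: start with 3/1.
  1 + 1/3 = 4/3
  1 + 3/4 = 7/4
  1 + 4/7 = 11/7
  2 + 7/11 = 29/11
  1 + 11/29 = 40/29
  0 + 29/40 = 29/40

29/40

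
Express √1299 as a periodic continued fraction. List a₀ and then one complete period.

a₀ = ⌊√1299⌋ = 36.
With m₀=0, d₀=1 and mₖ₊₁ = dₖaₖ − mₖ, dₖ₊₁ = (n − mₖ₊₁²)/dₖ, aₖ₊₁ = ⌊(a₀+mₖ₊₁)/dₖ₊₁⌋:
  k=1: m=36, d=3, a=24
  k=2: m=36, d=1, a=72
d=1 and a=2a₀=72 at k=2, so the next step gives (m, d) = (36, 3) again — its k=1 value — and the period has length 2.

[36; 24, 72]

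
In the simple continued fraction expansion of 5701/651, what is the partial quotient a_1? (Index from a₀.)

1

5701 = 8·651 + 493   →  a_0 = 8
651 = 1·493 + 158   →  a_1 = 1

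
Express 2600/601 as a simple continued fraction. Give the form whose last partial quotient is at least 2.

[4; 3, 15, 13]

2600 = 4×601 + 196
601 = 3×196 + 13
196 = 15×13 + 1
13 = 13×1 + 0  (stop)
So 2600/601 = [4; 3, 15, 13].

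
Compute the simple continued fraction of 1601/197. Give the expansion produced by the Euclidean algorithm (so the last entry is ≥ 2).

[8; 7, 1, 7, 3]

1601 = 8·197 + 25
197 = 7·25 + 22
25 = 1·22 + 3
22 = 7·3 + 1
3 = 3·1 + 0  (stop)
So 1601/197 = [8; 7, 1, 7, 3].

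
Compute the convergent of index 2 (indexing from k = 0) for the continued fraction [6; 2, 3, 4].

Using pₖ = aₖpₖ₋₁ + pₖ₋₂, qₖ = aₖqₖ₋₁ + qₖ₋₂ (with p₋₁=1, p₋₂=0, q₋₁=0, q₋₂=1):
  k=0: a=6, p=6, q=1
  k=1: a=2, p=13, q=2
  k=2: a=3, p=45, q=7

45/7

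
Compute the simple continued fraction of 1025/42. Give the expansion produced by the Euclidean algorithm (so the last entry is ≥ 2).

1025 = 24·42 + 17
42 = 2·17 + 8
17 = 2·8 + 1
8 = 8·1 + 0  (stop)
So 1025/42 = [24; 2, 2, 8].

[24; 2, 2, 8]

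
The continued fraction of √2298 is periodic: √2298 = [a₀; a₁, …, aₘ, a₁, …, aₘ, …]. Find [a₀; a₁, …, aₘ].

[47; 1, 14, 1, 94]

a₀ = ⌊√2298⌋ = 47.
With m₀=0, d₀=1 and mₖ₊₁ = dₖaₖ − mₖ, dₖ₊₁ = (n − mₖ₊₁²)/dₖ, aₖ₊₁ = ⌊(a₀+mₖ₊₁)/dₖ₊₁⌋:
  k=1: m=47, d=89, a=1
  k=2: m=42, d=6, a=14
  k=3: m=42, d=89, a=1
  k=4: m=47, d=1, a=94
d=1 and a=2a₀=94 at k=4, so the next step gives (m, d) = (47, 89) again — its k=1 value — and the period has length 4.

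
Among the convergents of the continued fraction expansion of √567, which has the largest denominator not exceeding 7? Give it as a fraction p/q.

√567 = [23; 1, 4, 3, 4, 1, 46, …] (period length 6).
Convergents:
  p_0/q_0 = 23/1
  p_1/q_1 = 24/1
  p_2/q_2 = 119/5
  p_3/q_3 = 381/16
q_2 = 5 ≤ 7 < 16 = q_3, so the answer is 119/5.

119/5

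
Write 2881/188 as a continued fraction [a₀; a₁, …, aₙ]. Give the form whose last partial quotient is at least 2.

2881 = 15×188 + 61
188 = 3×61 + 5
61 = 12×5 + 1
5 = 5×1 + 0  (stop)
So 2881/188 = [15; 3, 12, 5].

[15; 3, 12, 5]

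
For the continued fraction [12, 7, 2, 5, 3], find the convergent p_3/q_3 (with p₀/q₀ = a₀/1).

995/82

Using pₖ = aₖpₖ₋₁ + pₖ₋₂, qₖ = aₖqₖ₋₁ + qₖ₋₂ (with p₋₁=1, p₋₂=0, q₋₁=0, q₋₂=1):
  k=0: a=12, p=12, q=1
  k=1: a=7, p=85, q=7
  k=2: a=2, p=182, q=15
  k=3: a=5, p=995, q=82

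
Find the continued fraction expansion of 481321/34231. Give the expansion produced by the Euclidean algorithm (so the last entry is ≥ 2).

[14; 16, 2, 2, 19, 2, 10]

481321 = 14×34231 + 2087
34231 = 16×2087 + 839
2087 = 2×839 + 409
839 = 2×409 + 21
409 = 19×21 + 10
21 = 2×10 + 1
10 = 10×1 + 0  (stop)
So 481321/34231 = [14; 16, 2, 2, 19, 2, 10].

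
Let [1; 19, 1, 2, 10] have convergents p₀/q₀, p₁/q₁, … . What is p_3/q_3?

Using pₖ = aₖpₖ₋₁ + pₖ₋₂, qₖ = aₖqₖ₋₁ + qₖ₋₂ (with p₋₁=1, p₋₂=0, q₋₁=0, q₋₂=1):
  k=0: a=1, p=1, q=1
  k=1: a=19, p=20, q=19
  k=2: a=1, p=21, q=20
  k=3: a=2, p=62, q=59

62/59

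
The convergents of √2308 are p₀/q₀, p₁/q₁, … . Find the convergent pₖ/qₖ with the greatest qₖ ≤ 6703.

√2308 = [48; 24, 96, …] (period length 2).
Convergents:
  p_0/q_0 = 48/1
  p_1/q_1 = 1153/24
  p_2/q_2 = 110736/2305
  p_3/q_3 = 2658817/55344
q_2 = 2305 ≤ 6703 < 55344 = q_3, so the answer is 110736/2305.

110736/2305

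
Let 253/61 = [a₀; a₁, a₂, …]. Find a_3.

253 = 4·61 + 9   →  a_0 = 4
61 = 6·9 + 7   →  a_1 = 6
9 = 1·7 + 2   →  a_2 = 1
7 = 3·2 + 1   →  a_3 = 3

3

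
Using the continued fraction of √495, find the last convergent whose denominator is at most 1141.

√495 = [22; 4, 44, …] (period length 2).
Convergents:
  p_0/q_0 = 22/1
  p_1/q_1 = 89/4
  p_2/q_2 = 3938/177
  p_3/q_3 = 15841/712
  p_4/q_4 = 700942/31505
q_3 = 712 ≤ 1141 < 31505 = q_4, so the answer is 15841/712.

15841/712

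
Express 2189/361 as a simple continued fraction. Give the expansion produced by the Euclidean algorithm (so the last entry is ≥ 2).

[6; 15, 1, 2, 3, 2]

2189 = 6*361 + 23
361 = 15*23 + 16
23 = 1*16 + 7
16 = 2*7 + 2
7 = 3*2 + 1
2 = 2*1 + 0  (stop)
So 2189/361 = [6; 15, 1, 2, 3, 2].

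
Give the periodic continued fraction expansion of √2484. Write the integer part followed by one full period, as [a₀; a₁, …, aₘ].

a₀ = ⌊√2484⌋ = 49.
With m₀=0, d₀=1 and mₖ₊₁ = dₖaₖ − mₖ, dₖ₊₁ = (n − mₖ₊₁²)/dₖ, aₖ₊₁ = ⌊(a₀+mₖ₊₁)/dₖ₊₁⌋:
  k=1: m=49, d=83, a=1
  k=2: m=34, d=16, a=5
  k=3: m=46, d=23, a=4
  k=4: m=46, d=16, a=5
  k=5: m=34, d=83, a=1
  k=6: m=49, d=1, a=98
d=1 and a=2a₀=98 at k=6, so the next step gives (m, d) = (49, 83) again — its k=1 value — and the period has length 6.

[49; 1, 5, 4, 5, 1, 98]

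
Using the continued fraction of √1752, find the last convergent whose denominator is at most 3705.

147127/3515

√1752 = [41; 1, 5, 1, 82, …] (period length 4).
Convergents:
  p_0/q_0 = 41/1
  p_1/q_1 = 42/1
  p_2/q_2 = 251/6
  p_3/q_3 = 293/7
  p_4/q_4 = 24277/580
  p_5/q_5 = 24570/587
  p_6/q_6 = 147127/3515
  p_7/q_7 = 171697/4102
q_6 = 3515 ≤ 3705 < 4102 = q_7, so the answer is 147127/3515.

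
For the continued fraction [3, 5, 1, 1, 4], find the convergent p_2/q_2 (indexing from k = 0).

Using pₖ = aₖpₖ₋₁ + pₖ₋₂, qₖ = aₖqₖ₋₁ + qₖ₋₂ (with p₋₁=1, p₋₂=0, q₋₁=0, q₋₂=1):
  k=0: a=3, p=3, q=1
  k=1: a=5, p=16, q=5
  k=2: a=1, p=19, q=6

19/6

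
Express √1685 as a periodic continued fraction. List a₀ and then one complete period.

a₀ = ⌊√1685⌋ = 41.
With m₀=0, d₀=1 and mₖ₊₁ = dₖaₖ − mₖ, dₖ₊₁ = (n − mₖ₊₁²)/dₖ, aₖ₊₁ = ⌊(a₀+mₖ₊₁)/dₖ₊₁⌋:
  k=1: m=41, d=4, a=20
  k=2: m=39, d=41, a=1
  k=3: m=2, d=41, a=1
  k=4: m=39, d=4, a=20
  k=5: m=41, d=1, a=82
d=1 and a=2a₀=82 at k=5, so the next step gives (m, d) = (41, 4) again — its k=1 value — and the period has length 5.

[41; 20, 1, 1, 20, 82]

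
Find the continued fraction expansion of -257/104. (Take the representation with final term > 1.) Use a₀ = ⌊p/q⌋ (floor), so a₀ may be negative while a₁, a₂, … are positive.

[-3; 1, 1, 8, 6]

-257 = -3·104 + 55
104 = 1·55 + 49
55 = 1·49 + 6
49 = 8·6 + 1
6 = 6·1 + 0  (stop)
So -257/104 = [-3; 1, 1, 8, 6].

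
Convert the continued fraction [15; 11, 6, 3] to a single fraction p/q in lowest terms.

3199/212

Fold from the inside: start with 3/1.
  6 + 1/3 = 19/3
  11 + 3/19 = 212/19
  15 + 19/212 = 3199/212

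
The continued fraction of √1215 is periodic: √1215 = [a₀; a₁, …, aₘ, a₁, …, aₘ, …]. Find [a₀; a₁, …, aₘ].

[34; 1, 5, 1, 68]

a₀ = ⌊√1215⌋ = 34.
With m₀=0, d₀=1 and mₖ₊₁ = dₖaₖ − mₖ, dₖ₊₁ = (n − mₖ₊₁²)/dₖ, aₖ₊₁ = ⌊(a₀+mₖ₊₁)/dₖ₊₁⌋:
  k=1: m=34, d=59, a=1
  k=2: m=25, d=10, a=5
  k=3: m=25, d=59, a=1
  k=4: m=34, d=1, a=68
d=1 and a=2a₀=68 at k=4, so the next step gives (m, d) = (34, 59) again — its k=1 value — and the period has length 4.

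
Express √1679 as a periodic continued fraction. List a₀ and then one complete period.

a₀ = ⌊√1679⌋ = 40.
With m₀=0, d₀=1 and mₖ₊₁ = dₖaₖ − mₖ, dₖ₊₁ = (n − mₖ₊₁²)/dₖ, aₖ₊₁ = ⌊(a₀+mₖ₊₁)/dₖ₊₁⌋:
  k=1: m=40, d=79, a=1
  k=2: m=39, d=2, a=39
  k=3: m=39, d=79, a=1
  k=4: m=40, d=1, a=80
d=1 and a=2a₀=80 at k=4, so the next step gives (m, d) = (40, 79) again — its k=1 value — and the period has length 4.

[40; 1, 39, 1, 80]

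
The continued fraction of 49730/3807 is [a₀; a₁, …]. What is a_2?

1

49730 = 13·3807 + 239   →  a_0 = 13
3807 = 15·239 + 222   →  a_1 = 15
239 = 1·222 + 17   →  a_2 = 1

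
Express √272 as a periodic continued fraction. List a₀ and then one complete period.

a₀ = ⌊√272⌋ = 16.
With m₀=0, d₀=1 and mₖ₊₁ = dₖaₖ − mₖ, dₖ₊₁ = (n − mₖ₊₁²)/dₖ, aₖ₊₁ = ⌊(a₀+mₖ₊₁)/dₖ₊₁⌋:
  k=1: m=16, d=16, a=2
  k=2: m=16, d=1, a=32
d=1 and a=2a₀=32 at k=2, so the next step gives (m, d) = (16, 16) again — its k=1 value — and the period has length 2.

[16; 2, 32]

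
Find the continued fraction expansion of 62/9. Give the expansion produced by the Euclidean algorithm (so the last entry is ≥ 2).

62 = 6×9 + 8
9 = 1×8 + 1
8 = 8×1 + 0  (stop)
So 62/9 = [6; 1, 8].

[6; 1, 8]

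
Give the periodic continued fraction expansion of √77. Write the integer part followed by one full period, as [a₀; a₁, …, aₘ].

[8; 1, 3, 2, 3, 1, 16]

a₀ = ⌊√77⌋ = 8.
With m₀=0, d₀=1 and mₖ₊₁ = dₖaₖ − mₖ, dₖ₊₁ = (n − mₖ₊₁²)/dₖ, aₖ₊₁ = ⌊(a₀+mₖ₊₁)/dₖ₊₁⌋:
  k=1: m=8, d=13, a=1
  k=2: m=5, d=4, a=3
  k=3: m=7, d=7, a=2
  k=4: m=7, d=4, a=3
  k=5: m=5, d=13, a=1
  k=6: m=8, d=1, a=16
d=1 and a=2a₀=16 at k=6, so the next step gives (m, d) = (8, 13) again — its k=1 value — and the period has length 6.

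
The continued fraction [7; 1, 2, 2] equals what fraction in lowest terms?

54/7

Fold from the inside: start with 2/1.
  2 + 1/2 = 5/2
  1 + 2/5 = 7/5
  7 + 5/7 = 54/7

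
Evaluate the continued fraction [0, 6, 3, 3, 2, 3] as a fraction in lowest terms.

Fold from the inside: start with 3/1.
  2 + 1/3 = 7/3
  3 + 3/7 = 24/7
  3 + 7/24 = 79/24
  6 + 24/79 = 498/79
  0 + 79/498 = 79/498

79/498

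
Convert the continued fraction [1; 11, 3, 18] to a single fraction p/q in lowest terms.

678/623

Using pₖ = aₖpₖ₋₁ + pₖ₋₂ and qₖ = aₖqₖ₋₁ + qₖ₋₂:
  k=0: a=1, p=1, q=1
  k=1: a=11, p=12, q=11
  k=2: a=3, p=37, q=34
  k=3: a=18, p=678, q=623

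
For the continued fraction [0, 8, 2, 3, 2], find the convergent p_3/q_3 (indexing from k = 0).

7/59

Using pₖ = aₖpₖ₋₁ + pₖ₋₂, qₖ = aₖqₖ₋₁ + qₖ₋₂ (with p₋₁=1, p₋₂=0, q₋₁=0, q₋₂=1):
  k=0: a=0, p=0, q=1
  k=1: a=8, p=1, q=8
  k=2: a=2, p=2, q=17
  k=3: a=3, p=7, q=59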